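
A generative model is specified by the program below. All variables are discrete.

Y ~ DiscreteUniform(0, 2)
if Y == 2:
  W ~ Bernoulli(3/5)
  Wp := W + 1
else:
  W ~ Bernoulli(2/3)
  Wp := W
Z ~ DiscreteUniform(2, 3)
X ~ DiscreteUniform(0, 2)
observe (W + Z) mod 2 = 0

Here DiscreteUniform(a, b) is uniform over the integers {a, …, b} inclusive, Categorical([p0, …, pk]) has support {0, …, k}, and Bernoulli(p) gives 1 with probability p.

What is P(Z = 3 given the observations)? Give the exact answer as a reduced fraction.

Enumerate traces; 18 have nonzero weight after conditioning:
  (Y=0, W=0, Z=2, X=0) weight 1/54
  (Y=0, W=0, Z=2, X=1) weight 1/54
  (Y=0, W=0, Z=2, X=2) weight 1/54
  (Y=0, W=1, Z=3, X=0) weight 1/27
  (Y=0, W=1, Z=3, X=1) weight 1/27
  (Y=0, W=1, Z=3, X=2) weight 1/27
  (Y=1, W=0, Z=2, X=0) weight 1/54
  (Y=1, W=0, Z=2, X=1) weight 1/54
  … 10 more
Group by Z:
  weight(Z=2) = 8/45
  weight(Z=3) = 29/90
Total weight = 8/45 + 29/90 = 1/2
P(Z=2 | obs) = 8/45 / 1/2 = 16/45
P(Z=3 | obs) = 29/90 / 1/2 = 29/45

P(Z = 3 | obs) = 29/45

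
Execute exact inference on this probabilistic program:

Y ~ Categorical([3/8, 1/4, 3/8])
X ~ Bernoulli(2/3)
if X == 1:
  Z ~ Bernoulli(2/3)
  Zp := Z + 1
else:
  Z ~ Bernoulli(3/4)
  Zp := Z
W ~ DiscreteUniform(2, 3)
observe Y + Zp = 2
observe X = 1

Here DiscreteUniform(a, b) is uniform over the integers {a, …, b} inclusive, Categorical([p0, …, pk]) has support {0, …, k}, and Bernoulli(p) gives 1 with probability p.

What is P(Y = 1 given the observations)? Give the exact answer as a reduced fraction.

P(Y = 1 | obs) = 1/4

Enumerate traces; 4 have nonzero weight after conditioning:
  (Y=0, X=1, Z=1, W=2) weight 1/12
  (Y=0, X=1, Z=1, W=3) weight 1/12
  (Y=1, X=1, Z=0, W=2) weight 1/36
  (Y=1, X=1, Z=0, W=3) weight 1/36
Group by Y:
  weight(Y=0) = 1/6
  weight(Y=1) = 1/18
Total weight = 1/6 + 1/18 = 2/9
P(Y=0 | obs) = 1/6 / 2/9 = 3/4
P(Y=1 | obs) = 1/18 / 2/9 = 1/4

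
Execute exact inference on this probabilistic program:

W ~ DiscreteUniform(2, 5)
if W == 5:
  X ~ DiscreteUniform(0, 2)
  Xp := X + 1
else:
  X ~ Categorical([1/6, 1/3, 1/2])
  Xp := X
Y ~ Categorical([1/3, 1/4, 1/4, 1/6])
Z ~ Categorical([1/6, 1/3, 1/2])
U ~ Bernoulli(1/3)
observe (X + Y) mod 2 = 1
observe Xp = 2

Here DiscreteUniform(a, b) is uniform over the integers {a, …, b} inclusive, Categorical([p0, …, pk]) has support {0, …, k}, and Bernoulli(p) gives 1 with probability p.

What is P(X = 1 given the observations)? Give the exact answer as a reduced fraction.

P(X = 1 | obs) = 14/59

Enumerate traces; 48 have nonzero weight after conditioning:
  (W=2, X=2, Y=1, Z=0, U=0) weight 1/288
  (W=2, X=2, Y=1, Z=0, U=1) weight 1/576
  (W=2, X=2, Y=1, Z=1, U=0) weight 1/144
  (W=2, X=2, Y=1, Z=1, U=1) weight 1/288
  (W=2, X=2, Y=1, Z=2, U=0) weight 1/96
  (W=2, X=2, Y=1, Z=2, U=1) weight 1/192
  (W=2, X=2, Y=3, Z=0, U=0) weight 1/432
  (W=2, X=2, Y=3, Z=0, U=1) weight 1/864
  (W=5, X=1, Y=0, Z=0, U=0) weight 1/324
  … 39 more
Group by X:
  weight(X=1) = 7/144
  weight(X=2) = 5/32
Total weight = 7/144 + 5/32 = 59/288
P(X=1 | obs) = 7/144 / 59/288 = 14/59
P(X=2 | obs) = 5/32 / 59/288 = 45/59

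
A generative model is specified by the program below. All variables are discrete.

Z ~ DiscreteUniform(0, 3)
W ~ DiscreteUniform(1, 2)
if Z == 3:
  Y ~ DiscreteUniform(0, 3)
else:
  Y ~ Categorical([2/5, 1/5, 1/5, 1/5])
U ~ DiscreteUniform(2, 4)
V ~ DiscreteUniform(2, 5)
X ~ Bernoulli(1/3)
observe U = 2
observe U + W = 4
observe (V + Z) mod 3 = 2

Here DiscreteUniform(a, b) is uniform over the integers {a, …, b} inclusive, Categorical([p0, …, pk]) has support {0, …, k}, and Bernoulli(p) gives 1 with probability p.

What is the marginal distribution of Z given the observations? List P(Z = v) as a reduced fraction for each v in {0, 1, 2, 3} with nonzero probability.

Enumerate traces; 48 have nonzero weight after conditioning:
  (Z=0, W=2, Y=0, U=2, V=2, X=0) weight 1/360
  (Z=0, W=2, Y=0, U=2, V=2, X=1) weight 1/720
  (Z=0, W=2, Y=0, U=2, V=5, X=0) weight 1/360
  (Z=0, W=2, Y=0, U=2, V=5, X=1) weight 1/720
  (Z=0, W=2, Y=1, U=2, V=2, X=0) weight 1/720
  (Z=0, W=2, Y=1, U=2, V=2, X=1) weight 1/1440
  (Z=0, W=2, Y=1, U=2, V=5, X=0) weight 1/720
  (Z=0, W=2, Y=1, U=2, V=5, X=1) weight 1/1440
  (Z=1, W=2, Y=0, U=2, V=4, X=0) weight 1/360
  (Z=2, W=2, Y=0, U=2, V=3, X=0) weight 1/360
  … 38 more
Group by Z:
  weight(Z=0) = 1/48
  weight(Z=1) = 1/96
  weight(Z=2) = 1/96
  weight(Z=3) = 1/48
Total weight = 1/48 + 1/96 + 1/96 + 1/48 = 1/16
P(Z=0 | obs) = 1/48 / 1/16 = 1/3
P(Z=1 | obs) = 1/96 / 1/16 = 1/6
P(Z=2 | obs) = 1/96 / 1/16 = 1/6
P(Z=3 | obs) = 1/48 / 1/16 = 1/3

P(Z=0) = 1/3, P(Z=1) = 1/6, P(Z=2) = 1/6, P(Z=3) = 1/3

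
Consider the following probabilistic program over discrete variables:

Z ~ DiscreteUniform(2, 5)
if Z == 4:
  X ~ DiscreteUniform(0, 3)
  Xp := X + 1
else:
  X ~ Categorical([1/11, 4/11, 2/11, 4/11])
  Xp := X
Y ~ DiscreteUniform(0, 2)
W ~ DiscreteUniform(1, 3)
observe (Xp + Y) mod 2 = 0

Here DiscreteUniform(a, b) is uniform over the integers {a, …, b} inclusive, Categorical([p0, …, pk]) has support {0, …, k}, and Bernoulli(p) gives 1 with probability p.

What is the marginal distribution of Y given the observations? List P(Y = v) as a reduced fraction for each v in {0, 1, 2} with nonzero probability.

P(Y=0) = 29/117, P(Y=1) = 59/117, P(Y=2) = 29/117

Enumerate traces; 72 have nonzero weight after conditioning:
  (Z=2, X=0, Y=0, W=1) weight 1/396
  (Z=2, X=0, Y=0, W=2) weight 1/396
  (Z=2, X=0, Y=0, W=3) weight 1/396
  (Z=2, X=0, Y=2, W=1) weight 1/396
  (Z=2, X=0, Y=2, W=2) weight 1/396
  (Z=2, X=0, Y=2, W=3) weight 1/396
  (Z=2, X=1, Y=1, W=1) weight 1/99
  (Z=2, X=1, Y=1, W=2) weight 1/99
  … 64 more
Group by Y:
  weight(Y=0) = 29/264
  weight(Y=1) = 59/264
  weight(Y=2) = 29/264
Total weight = 29/264 + 59/264 + 29/264 = 39/88
P(Y=0 | obs) = 29/264 / 39/88 = 29/117
P(Y=1 | obs) = 59/264 / 39/88 = 59/117
P(Y=2 | obs) = 29/264 / 39/88 = 29/117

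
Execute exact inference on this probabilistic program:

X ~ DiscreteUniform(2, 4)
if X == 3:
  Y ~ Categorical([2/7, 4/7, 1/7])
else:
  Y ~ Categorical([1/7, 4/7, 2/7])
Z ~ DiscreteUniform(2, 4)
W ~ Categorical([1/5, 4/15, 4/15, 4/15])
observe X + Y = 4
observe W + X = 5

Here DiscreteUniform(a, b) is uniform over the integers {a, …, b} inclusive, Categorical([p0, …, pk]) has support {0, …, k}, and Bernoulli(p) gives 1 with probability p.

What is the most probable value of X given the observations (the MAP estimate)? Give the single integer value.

Enumerate traces; 9 have nonzero weight after conditioning:
  (X=2, Y=2, Z=2, W=3) weight 8/945
  (X=2, Y=2, Z=3, W=3) weight 8/945
  (X=2, Y=2, Z=4, W=3) weight 8/945
  (X=3, Y=1, Z=2, W=2) weight 16/945
  (X=3, Y=1, Z=3, W=2) weight 16/945
  (X=3, Y=1, Z=4, W=2) weight 16/945
  (X=4, Y=0, Z=2, W=1) weight 4/945
  (X=4, Y=0, Z=3, W=1) weight 4/945
  … 1 more
Group by X:
  weight(X=2) = 8/315
  weight(X=3) = 16/315
  weight(X=4) = 4/315
Total weight = 8/315 + 16/315 + 4/315 = 4/45
P(X=2 | obs) = 8/315 / 4/45 = 2/7
P(X=3 | obs) = 16/315 / 4/45 = 4/7
P(X=4 | obs) = 4/315 / 4/45 = 1/7
argmax = 3

argmax_v P(X = v | obs) = 3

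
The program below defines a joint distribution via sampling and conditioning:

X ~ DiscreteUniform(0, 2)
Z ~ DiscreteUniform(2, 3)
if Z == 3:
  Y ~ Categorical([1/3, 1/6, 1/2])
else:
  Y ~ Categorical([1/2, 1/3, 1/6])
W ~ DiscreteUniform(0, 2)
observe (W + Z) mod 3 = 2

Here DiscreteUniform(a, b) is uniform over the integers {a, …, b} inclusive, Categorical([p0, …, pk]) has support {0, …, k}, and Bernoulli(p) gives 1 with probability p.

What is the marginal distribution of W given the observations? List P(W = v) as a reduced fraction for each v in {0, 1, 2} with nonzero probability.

P(W=0) = 1/2, P(W=2) = 1/2

Enumerate traces; 18 have nonzero weight after conditioning:
  (X=0, Z=2, Y=0, W=0) weight 1/36
  (X=0, Z=2, Y=1, W=0) weight 1/54
  (X=0, Z=2, Y=2, W=0) weight 1/108
  (X=0, Z=3, Y=0, W=2) weight 1/54
  (X=0, Z=3, Y=1, W=2) weight 1/108
  (X=0, Z=3, Y=2, W=2) weight 1/36
  (X=1, Z=2, Y=0, W=0) weight 1/36
  (X=1, Z=2, Y=1, W=0) weight 1/54
  … 10 more
Group by W:
  weight(W=0) = 1/6
  weight(W=2) = 1/6
Total weight = 1/6 + 1/6 = 1/3
P(W=0 | obs) = 1/6 / 1/3 = 1/2
P(W=2 | obs) = 1/6 / 1/3 = 1/2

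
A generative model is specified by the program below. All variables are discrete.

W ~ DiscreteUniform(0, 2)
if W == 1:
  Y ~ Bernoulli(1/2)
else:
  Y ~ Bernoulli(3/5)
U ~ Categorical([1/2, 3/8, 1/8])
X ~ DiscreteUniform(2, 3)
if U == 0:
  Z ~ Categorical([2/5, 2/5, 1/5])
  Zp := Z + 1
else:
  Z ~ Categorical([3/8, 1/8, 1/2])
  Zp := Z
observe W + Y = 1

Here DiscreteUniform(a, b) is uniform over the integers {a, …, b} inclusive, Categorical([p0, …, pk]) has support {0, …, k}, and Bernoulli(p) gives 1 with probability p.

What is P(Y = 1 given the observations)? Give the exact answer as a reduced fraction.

Enumerate traces; 36 have nonzero weight after conditioning:
  (W=0, Y=1, U=0, X=2, Z=0) weight 1/50
  (W=0, Y=1, U=0, X=2, Z=1) weight 1/50
  (W=0, Y=1, U=0, X=2, Z=2) weight 1/100
  (W=0, Y=1, U=0, X=3, Z=0) weight 1/50
  (W=0, Y=1, U=0, X=3, Z=1) weight 1/50
  (W=0, Y=1, U=0, X=3, Z=2) weight 1/100
  (W=0, Y=1, U=1, X=2, Z=0) weight 9/640
  (W=0, Y=1, U=1, X=2, Z=1) weight 3/640
  (W=1, Y=0, U=0, X=2, Z=0) weight 1/60
  … 27 more
Group by Y:
  weight(Y=0) = 1/6
  weight(Y=1) = 1/5
Total weight = 1/6 + 1/5 = 11/30
P(Y=0 | obs) = 1/6 / 11/30 = 5/11
P(Y=1 | obs) = 1/5 / 11/30 = 6/11

P(Y = 1 | obs) = 6/11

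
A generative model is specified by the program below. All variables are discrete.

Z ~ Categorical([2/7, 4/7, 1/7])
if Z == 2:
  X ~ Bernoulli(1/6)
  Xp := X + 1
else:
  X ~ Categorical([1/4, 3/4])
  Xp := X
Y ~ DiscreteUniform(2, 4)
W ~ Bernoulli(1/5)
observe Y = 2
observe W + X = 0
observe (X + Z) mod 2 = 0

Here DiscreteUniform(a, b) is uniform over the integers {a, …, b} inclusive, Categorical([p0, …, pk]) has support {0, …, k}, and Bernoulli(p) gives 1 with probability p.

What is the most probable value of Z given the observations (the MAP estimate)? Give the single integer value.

Enumerate traces; 2 have nonzero weight after conditioning:
  (Z=0, X=0, Y=2, W=0) weight 2/105
  (Z=2, X=0, Y=2, W=0) weight 2/63
Group by Z:
  weight(Z=0) = 2/105
  weight(Z=2) = 2/63
Total weight = 2/105 + 2/63 = 16/315
P(Z=0 | obs) = 2/105 / 16/315 = 3/8
P(Z=2 | obs) = 2/63 / 16/315 = 5/8
argmax = 2

argmax_v P(Z = v | obs) = 2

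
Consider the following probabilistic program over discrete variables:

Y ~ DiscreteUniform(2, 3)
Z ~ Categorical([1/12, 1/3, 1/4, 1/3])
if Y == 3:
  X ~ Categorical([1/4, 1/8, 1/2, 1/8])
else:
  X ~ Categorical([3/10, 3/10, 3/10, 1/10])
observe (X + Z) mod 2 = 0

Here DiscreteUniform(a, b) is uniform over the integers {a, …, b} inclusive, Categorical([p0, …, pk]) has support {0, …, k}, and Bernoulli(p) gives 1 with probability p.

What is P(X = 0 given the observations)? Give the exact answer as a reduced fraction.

P(X = 0 | obs) = 11/53

Enumerate traces; 16 have nonzero weight after conditioning:
  (Y=2, Z=0, X=0) weight 1/80
  (Y=2, Z=0, X=2) weight 1/80
  (Y=2, Z=1, X=1) weight 1/20
  (Y=2, Z=1, X=3) weight 1/60
  (Y=2, Z=2, X=0) weight 3/80
  (Y=2, Z=2, X=2) weight 3/80
  (Y=2, Z=3, X=1) weight 1/20
  (Y=2, Z=3, X=3) weight 1/60
  … 8 more
Group by X:
  weight(X=0) = 11/120
  weight(X=1) = 17/120
  weight(X=2) = 2/15
  weight(X=3) = 3/40
Total weight = 11/120 + 17/120 + 2/15 + 3/40 = 53/120
P(X=0 | obs) = 11/120 / 53/120 = 11/53
P(X=1 | obs) = 17/120 / 53/120 = 17/53
P(X=2 | obs) = 2/15 / 53/120 = 16/53
P(X=3 | obs) = 3/40 / 53/120 = 9/53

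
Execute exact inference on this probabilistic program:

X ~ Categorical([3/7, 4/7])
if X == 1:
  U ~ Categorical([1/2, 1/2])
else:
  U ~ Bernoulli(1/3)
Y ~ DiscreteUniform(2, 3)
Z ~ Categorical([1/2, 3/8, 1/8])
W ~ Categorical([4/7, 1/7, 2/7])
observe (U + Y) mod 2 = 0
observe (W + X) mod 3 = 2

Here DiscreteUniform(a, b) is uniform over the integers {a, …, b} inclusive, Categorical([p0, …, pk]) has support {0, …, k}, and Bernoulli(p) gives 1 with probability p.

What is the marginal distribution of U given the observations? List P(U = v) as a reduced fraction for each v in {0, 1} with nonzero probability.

P(U=0) = 3/5, P(U=1) = 2/5

Enumerate traces; 12 have nonzero weight after conditioning:
  (X=0, U=0, Y=2, Z=0, W=2) weight 1/49
  (X=0, U=0, Y=2, Z=1, W=2) weight 3/196
  (X=0, U=0, Y=2, Z=2, W=2) weight 1/196
  (X=0, U=1, Y=3, Z=0, W=2) weight 1/98
  (X=0, U=1, Y=3, Z=1, W=2) weight 3/392
  (X=0, U=1, Y=3, Z=2, W=2) weight 1/392
  (X=1, U=0, Y=2, Z=0, W=1) weight 1/98
  (X=1, U=0, Y=2, Z=1, W=1) weight 3/392
  … 4 more
Group by U:
  weight(U=0) = 3/49
  weight(U=1) = 2/49
Total weight = 3/49 + 2/49 = 5/49
P(U=0 | obs) = 3/49 / 5/49 = 3/5
P(U=1 | obs) = 2/49 / 5/49 = 2/5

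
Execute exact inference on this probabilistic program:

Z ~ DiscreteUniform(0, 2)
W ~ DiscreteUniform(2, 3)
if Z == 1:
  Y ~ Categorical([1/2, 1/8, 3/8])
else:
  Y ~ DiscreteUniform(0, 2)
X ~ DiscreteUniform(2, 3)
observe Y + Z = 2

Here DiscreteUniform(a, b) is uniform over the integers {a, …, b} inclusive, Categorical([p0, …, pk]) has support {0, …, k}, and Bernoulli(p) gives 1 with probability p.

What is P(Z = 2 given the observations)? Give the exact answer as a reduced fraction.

P(Z = 2 | obs) = 8/19

Enumerate traces; 12 have nonzero weight after conditioning:
  (Z=0, W=2, Y=2, X=2) weight 1/36
  (Z=0, W=2, Y=2, X=3) weight 1/36
  (Z=0, W=3, Y=2, X=2) weight 1/36
  (Z=0, W=3, Y=2, X=3) weight 1/36
  (Z=1, W=2, Y=1, X=2) weight 1/96
  (Z=1, W=2, Y=1, X=3) weight 1/96
  (Z=1, W=3, Y=1, X=2) weight 1/96
  (Z=1, W=3, Y=1, X=3) weight 1/96
  (Z=2, W=2, Y=0, X=2) weight 1/36
  … 3 more
Group by Z:
  weight(Z=0) = 1/9
  weight(Z=1) = 1/24
  weight(Z=2) = 1/9
Total weight = 1/9 + 1/24 + 1/9 = 19/72
P(Z=0 | obs) = 1/9 / 19/72 = 8/19
P(Z=1 | obs) = 1/24 / 19/72 = 3/19
P(Z=2 | obs) = 1/9 / 19/72 = 8/19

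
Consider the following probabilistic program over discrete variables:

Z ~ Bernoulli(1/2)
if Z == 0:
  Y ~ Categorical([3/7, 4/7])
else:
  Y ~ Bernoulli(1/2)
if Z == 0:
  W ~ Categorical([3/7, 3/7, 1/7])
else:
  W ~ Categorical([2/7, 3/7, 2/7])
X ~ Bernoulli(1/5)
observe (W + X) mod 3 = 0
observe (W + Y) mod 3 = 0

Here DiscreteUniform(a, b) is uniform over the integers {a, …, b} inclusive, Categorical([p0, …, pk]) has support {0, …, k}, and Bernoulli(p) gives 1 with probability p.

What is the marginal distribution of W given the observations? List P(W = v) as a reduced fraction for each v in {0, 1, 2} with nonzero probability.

Enumerate traces; 4 have nonzero weight after conditioning:
  (Z=0, Y=0, W=0, X=0) weight 18/245
  (Z=0, Y=1, W=2, X=1) weight 2/245
  (Z=1, Y=0, W=0, X=0) weight 2/35
  (Z=1, Y=1, W=2, X=1) weight 1/70
Group by W:
  weight(W=0) = 32/245
  weight(W=2) = 11/490
Total weight = 32/245 + 11/490 = 15/98
P(W=0 | obs) = 32/245 / 15/98 = 64/75
P(W=2 | obs) = 11/490 / 15/98 = 11/75

P(W=0) = 64/75, P(W=2) = 11/75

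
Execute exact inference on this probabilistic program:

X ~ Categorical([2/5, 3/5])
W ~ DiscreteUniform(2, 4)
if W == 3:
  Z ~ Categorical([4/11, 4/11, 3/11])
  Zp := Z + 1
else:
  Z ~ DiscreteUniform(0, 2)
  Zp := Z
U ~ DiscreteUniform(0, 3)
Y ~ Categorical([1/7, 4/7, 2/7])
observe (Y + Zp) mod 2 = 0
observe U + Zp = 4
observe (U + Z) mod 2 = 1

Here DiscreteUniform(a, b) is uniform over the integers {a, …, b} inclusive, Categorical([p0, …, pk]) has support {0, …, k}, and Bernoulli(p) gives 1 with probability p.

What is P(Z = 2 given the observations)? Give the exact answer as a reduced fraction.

P(Z = 2 | obs) = 3/10

Enumerate traces; 8 have nonzero weight after conditioning:
  (X=0, W=3, Z=0, U=3, Y=1) weight 8/1155
  (X=0, W=3, Z=1, U=2, Y=0) weight 2/1155
  (X=0, W=3, Z=1, U=2, Y=2) weight 4/1155
  (X=0, W=3, Z=2, U=1, Y=1) weight 2/385
  (X=1, W=3, Z=0, U=3, Y=1) weight 4/385
  (X=1, W=3, Z=1, U=2, Y=0) weight 1/385
  (X=1, W=3, Z=1, U=2, Y=2) weight 2/385
  (X=1, W=3, Z=2, U=1, Y=1) weight 3/385
Group by Z:
  weight(Z=0) = 4/231
  weight(Z=1) = 1/77
  weight(Z=2) = 1/77
Total weight = 4/231 + 1/77 + 1/77 = 10/231
P(Z=0 | obs) = 4/231 / 10/231 = 2/5
P(Z=1 | obs) = 1/77 / 10/231 = 3/10
P(Z=2 | obs) = 1/77 / 10/231 = 3/10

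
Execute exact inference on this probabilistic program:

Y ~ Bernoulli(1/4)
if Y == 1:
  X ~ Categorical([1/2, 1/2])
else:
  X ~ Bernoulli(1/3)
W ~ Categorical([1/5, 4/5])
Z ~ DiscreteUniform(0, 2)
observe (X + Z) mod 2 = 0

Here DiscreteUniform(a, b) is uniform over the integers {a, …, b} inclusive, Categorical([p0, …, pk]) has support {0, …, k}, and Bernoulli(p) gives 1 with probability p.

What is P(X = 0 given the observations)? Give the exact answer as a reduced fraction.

Enumerate traces; 12 have nonzero weight after conditioning:
  (Y=0, X=0, W=0, Z=0) weight 1/30
  (Y=0, X=0, W=0, Z=2) weight 1/30
  (Y=0, X=0, W=1, Z=0) weight 2/15
  (Y=0, X=0, W=1, Z=2) weight 2/15
  (Y=0, X=1, W=0, Z=1) weight 1/60
  (Y=0, X=1, W=1, Z=1) weight 1/15
  (Y=1, X=0, W=0, Z=0) weight 1/120
  (Y=1, X=0, W=0, Z=2) weight 1/120
  … 4 more
Group by X:
  weight(X=0) = 5/12
  weight(X=1) = 1/8
Total weight = 5/12 + 1/8 = 13/24
P(X=0 | obs) = 5/12 / 13/24 = 10/13
P(X=1 | obs) = 1/8 / 13/24 = 3/13

P(X = 0 | obs) = 10/13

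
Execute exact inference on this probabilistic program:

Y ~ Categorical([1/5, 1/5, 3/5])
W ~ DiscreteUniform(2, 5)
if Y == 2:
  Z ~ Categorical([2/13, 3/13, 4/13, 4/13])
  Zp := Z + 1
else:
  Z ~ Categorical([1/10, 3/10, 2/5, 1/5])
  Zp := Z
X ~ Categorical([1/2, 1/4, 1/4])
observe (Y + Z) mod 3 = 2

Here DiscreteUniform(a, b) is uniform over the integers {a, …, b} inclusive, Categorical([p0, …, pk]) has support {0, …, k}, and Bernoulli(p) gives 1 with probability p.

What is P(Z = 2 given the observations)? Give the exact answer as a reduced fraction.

P(Z = 2 | obs) = 52/271

Enumerate traces; 48 have nonzero weight after conditioning:
  (Y=0, W=2, Z=2, X=0) weight 1/100
  (Y=0, W=2, Z=2, X=1) weight 1/200
  (Y=0, W=2, Z=2, X=2) weight 1/200
  (Y=0, W=3, Z=2, X=0) weight 1/100
  (Y=0, W=3, Z=2, X=1) weight 1/200
  (Y=0, W=3, Z=2, X=2) weight 1/200
  (Y=0, W=4, Z=2, X=0) weight 1/100
  (Y=0, W=4, Z=2, X=1) weight 1/200
  (Y=1, W=2, Z=1, X=0) weight 3/400
  (Y=2, W=2, Z=0, X=0) weight 3/260
  … 38 more
Group by Z:
  weight(Z=0) = 6/65
  weight(Z=1) = 3/50
  weight(Z=2) = 2/25
  weight(Z=3) = 12/65
Total weight = 6/65 + 3/50 + 2/25 + 12/65 = 271/650
P(Z=0 | obs) = 6/65 / 271/650 = 60/271
P(Z=1 | obs) = 3/50 / 271/650 = 39/271
P(Z=2 | obs) = 2/25 / 271/650 = 52/271
P(Z=3 | obs) = 12/65 / 271/650 = 120/271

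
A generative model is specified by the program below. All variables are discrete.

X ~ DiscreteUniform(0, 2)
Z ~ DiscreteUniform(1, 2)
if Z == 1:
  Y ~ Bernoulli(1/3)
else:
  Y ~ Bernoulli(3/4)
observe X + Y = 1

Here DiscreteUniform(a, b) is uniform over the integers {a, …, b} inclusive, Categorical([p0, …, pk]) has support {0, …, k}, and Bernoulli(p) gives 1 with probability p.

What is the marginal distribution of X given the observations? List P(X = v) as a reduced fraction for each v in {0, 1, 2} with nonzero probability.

P(X=0) = 13/24, P(X=1) = 11/24

Enumerate traces; 4 have nonzero weight after conditioning:
  (X=0, Z=1, Y=1) weight 1/18
  (X=0, Z=2, Y=1) weight 1/8
  (X=1, Z=1, Y=0) weight 1/9
  (X=1, Z=2, Y=0) weight 1/24
Group by X:
  weight(X=0) = 13/72
  weight(X=1) = 11/72
Total weight = 13/72 + 11/72 = 1/3
P(X=0 | obs) = 13/72 / 1/3 = 13/24
P(X=1 | obs) = 11/72 / 1/3 = 11/24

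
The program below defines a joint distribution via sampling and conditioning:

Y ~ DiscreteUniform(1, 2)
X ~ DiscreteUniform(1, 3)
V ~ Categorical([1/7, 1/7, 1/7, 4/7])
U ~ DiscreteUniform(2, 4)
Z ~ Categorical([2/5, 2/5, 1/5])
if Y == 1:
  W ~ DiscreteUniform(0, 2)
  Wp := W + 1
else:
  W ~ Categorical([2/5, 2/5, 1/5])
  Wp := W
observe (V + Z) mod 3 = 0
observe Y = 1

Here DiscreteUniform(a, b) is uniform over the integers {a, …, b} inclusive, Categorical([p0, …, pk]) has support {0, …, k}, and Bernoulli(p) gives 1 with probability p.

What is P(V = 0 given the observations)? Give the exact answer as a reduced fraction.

Enumerate traces; 108 have nonzero weight after conditioning:
  (Y=1, X=1, V=0, U=2, Z=0, W=0) weight 1/945
  (Y=1, X=1, V=0, U=2, Z=0, W=1) weight 1/945
  (Y=1, X=1, V=0, U=2, Z=0, W=2) weight 1/945
  (Y=1, X=1, V=0, U=3, Z=0, W=0) weight 1/945
  (Y=1, X=1, V=0, U=3, Z=0, W=1) weight 1/945
  (Y=1, X=1, V=0, U=3, Z=0, W=2) weight 1/945
  (Y=1, X=1, V=0, U=4, Z=0, W=0) weight 1/945
  (Y=1, X=1, V=0, U=4, Z=0, W=1) weight 1/945
  (Y=1, X=1, V=1, U=2, Z=2, W=0) weight 1/1890
  (Y=1, X=1, V=2, U=2, Z=1, W=0) weight 1/945
  … 98 more
Group by V:
  weight(V=0) = 1/35
  weight(V=1) = 1/70
  weight(V=2) = 1/35
  weight(V=3) = 4/35
Total weight = 1/35 + 1/70 + 1/35 + 4/35 = 13/70
P(V=0 | obs) = 1/35 / 13/70 = 2/13
P(V=1 | obs) = 1/70 / 13/70 = 1/13
P(V=2 | obs) = 1/35 / 13/70 = 2/13
P(V=3 | obs) = 4/35 / 13/70 = 8/13

P(V = 0 | obs) = 2/13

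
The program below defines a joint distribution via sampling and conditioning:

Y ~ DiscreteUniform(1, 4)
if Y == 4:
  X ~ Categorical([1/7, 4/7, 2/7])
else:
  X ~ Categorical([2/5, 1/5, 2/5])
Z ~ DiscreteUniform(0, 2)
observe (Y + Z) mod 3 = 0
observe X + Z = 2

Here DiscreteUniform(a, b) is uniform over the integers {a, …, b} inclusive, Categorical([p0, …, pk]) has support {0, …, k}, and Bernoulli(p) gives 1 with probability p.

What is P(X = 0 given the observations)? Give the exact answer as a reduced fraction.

Enumerate traces; 4 have nonzero weight after conditioning:
  (Y=1, X=0, Z=2) weight 1/30
  (Y=2, X=1, Z=1) weight 1/60
  (Y=3, X=2, Z=0) weight 1/30
  (Y=4, X=0, Z=2) weight 1/84
Group by X:
  weight(X=0) = 19/420
  weight(X=1) = 1/60
  weight(X=2) = 1/30
Total weight = 19/420 + 1/60 + 1/30 = 2/21
P(X=0 | obs) = 19/420 / 2/21 = 19/40
P(X=1 | obs) = 1/60 / 2/21 = 7/40
P(X=2 | obs) = 1/30 / 2/21 = 7/20

P(X = 0 | obs) = 19/40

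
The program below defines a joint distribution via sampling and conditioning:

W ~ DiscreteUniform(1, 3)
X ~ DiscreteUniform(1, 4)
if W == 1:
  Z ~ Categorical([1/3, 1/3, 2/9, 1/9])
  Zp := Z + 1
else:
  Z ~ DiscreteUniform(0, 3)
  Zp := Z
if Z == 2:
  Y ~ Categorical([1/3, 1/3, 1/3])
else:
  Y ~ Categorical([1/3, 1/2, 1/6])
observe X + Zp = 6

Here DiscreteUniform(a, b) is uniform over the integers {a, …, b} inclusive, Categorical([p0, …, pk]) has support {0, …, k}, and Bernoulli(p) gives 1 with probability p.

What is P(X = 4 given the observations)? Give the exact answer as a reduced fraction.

P(X = 4 | obs) = 1/2

Enumerate traces; 21 have nonzero weight after conditioning:
  (W=1, X=2, Z=3, Y=0) weight 1/324
  (W=1, X=2, Z=3, Y=1) weight 1/216
  (W=1, X=2, Z=3, Y=2) weight 1/648
  (W=1, X=3, Z=2, Y=0) weight 1/162
  (W=1, X=3, Z=2, Y=1) weight 1/162
  (W=1, X=3, Z=2, Y=2) weight 1/162
  (W=1, X=4, Z=1, Y=0) weight 1/108
  (W=1, X=4, Z=1, Y=1) weight 1/72
  … 13 more
Group by X:
  weight(X=2) = 1/108
  weight(X=3) = 13/216
  weight(X=4) = 5/72
Total weight = 1/108 + 13/216 + 5/72 = 5/36
P(X=2 | obs) = 1/108 / 5/36 = 1/15
P(X=3 | obs) = 13/216 / 5/36 = 13/30
P(X=4 | obs) = 5/72 / 5/36 = 1/2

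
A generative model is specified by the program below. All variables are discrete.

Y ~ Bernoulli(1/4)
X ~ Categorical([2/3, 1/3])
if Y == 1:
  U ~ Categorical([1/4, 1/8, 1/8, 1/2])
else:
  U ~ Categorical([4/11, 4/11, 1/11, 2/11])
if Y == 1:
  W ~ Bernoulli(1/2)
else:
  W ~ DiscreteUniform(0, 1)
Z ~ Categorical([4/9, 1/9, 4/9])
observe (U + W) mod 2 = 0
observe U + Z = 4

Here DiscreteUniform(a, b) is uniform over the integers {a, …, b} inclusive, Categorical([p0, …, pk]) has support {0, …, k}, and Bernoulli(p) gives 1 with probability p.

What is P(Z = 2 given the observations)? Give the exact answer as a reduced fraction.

P(Z = 2 | obs) = 35/58

Enumerate traces; 8 have nonzero weight after conditioning:
  (Y=0, X=0, U=2, W=0, Z=2) weight 1/99
  (Y=0, X=0, U=3, W=1, Z=1) weight 1/198
  (Y=0, X=1, U=2, W=0, Z=2) weight 1/198
  (Y=0, X=1, U=3, W=1, Z=1) weight 1/396
  (Y=1, X=0, U=2, W=0, Z=2) weight 1/216
  (Y=1, X=0, U=3, W=1, Z=1) weight 1/216
  (Y=1, X=1, U=2, W=0, Z=2) weight 1/432
  (Y=1, X=1, U=3, W=1, Z=1) weight 1/432
Group by Z:
  weight(Z=1) = 23/1584
  weight(Z=2) = 35/1584
Total weight = 23/1584 + 35/1584 = 29/792
P(Z=1 | obs) = 23/1584 / 29/792 = 23/58
P(Z=2 | obs) = 35/1584 / 29/792 = 35/58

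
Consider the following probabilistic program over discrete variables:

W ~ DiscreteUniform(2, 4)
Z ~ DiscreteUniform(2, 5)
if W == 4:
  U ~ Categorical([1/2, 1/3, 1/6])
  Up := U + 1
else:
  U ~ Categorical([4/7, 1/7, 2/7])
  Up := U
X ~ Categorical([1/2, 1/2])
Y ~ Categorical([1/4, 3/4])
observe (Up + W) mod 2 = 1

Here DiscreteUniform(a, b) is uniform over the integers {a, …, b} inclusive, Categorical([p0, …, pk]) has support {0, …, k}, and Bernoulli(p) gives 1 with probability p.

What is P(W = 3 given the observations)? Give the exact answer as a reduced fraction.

Enumerate traces; 80 have nonzero weight after conditioning:
  (W=2, Z=2, U=1, X=0, Y=0) weight 1/672
  (W=2, Z=2, U=1, X=0, Y=1) weight 1/224
  (W=2, Z=2, U=1, X=1, Y=0) weight 1/672
  (W=2, Z=2, U=1, X=1, Y=1) weight 1/224
  (W=2, Z=3, U=1, X=0, Y=0) weight 1/672
  (W=2, Z=3, U=1, X=0, Y=1) weight 1/224
  (W=2, Z=3, U=1, X=1, Y=0) weight 1/672
  (W=2, Z=3, U=1, X=1, Y=1) weight 1/224
  (W=3, Z=2, U=0, X=0, Y=0) weight 1/168
  (W=4, Z=2, U=0, X=0, Y=0) weight 1/192
  … 70 more
Group by W:
  weight(W=2) = 1/21
  weight(W=3) = 2/7
  weight(W=4) = 2/9
Total weight = 1/21 + 2/7 + 2/9 = 5/9
P(W=2 | obs) = 1/21 / 5/9 = 3/35
P(W=3 | obs) = 2/7 / 5/9 = 18/35
P(W=4 | obs) = 2/9 / 5/9 = 2/5

P(W = 3 | obs) = 18/35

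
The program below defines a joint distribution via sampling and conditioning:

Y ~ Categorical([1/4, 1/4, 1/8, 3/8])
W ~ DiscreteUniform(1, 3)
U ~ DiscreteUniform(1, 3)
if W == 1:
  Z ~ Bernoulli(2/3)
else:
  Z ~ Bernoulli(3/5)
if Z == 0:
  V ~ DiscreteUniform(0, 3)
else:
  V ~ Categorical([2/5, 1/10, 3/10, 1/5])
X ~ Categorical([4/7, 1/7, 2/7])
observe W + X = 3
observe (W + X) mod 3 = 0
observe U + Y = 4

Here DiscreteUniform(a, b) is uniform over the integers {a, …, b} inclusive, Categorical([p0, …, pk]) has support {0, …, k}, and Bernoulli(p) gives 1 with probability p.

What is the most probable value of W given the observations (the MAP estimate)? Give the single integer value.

argmax_v P(W = v | obs) = 3

Enumerate traces; 72 have nonzero weight after conditioning:
  (Y=1, W=1, U=3, Z=0, V=0, X=2) weight 1/1512
  (Y=1, W=1, U=3, Z=0, V=1, X=2) weight 1/1512
  (Y=1, W=1, U=3, Z=0, V=2, X=2) weight 1/1512
  (Y=1, W=1, U=3, Z=0, V=3, X=2) weight 1/1512
  (Y=1, W=1, U=3, Z=1, V=0, X=2) weight 2/945
  (Y=1, W=1, U=3, Z=1, V=1, X=2) weight 1/1890
  (Y=1, W=1, U=3, Z=1, V=2, X=2) weight 1/630
  (Y=1, W=1, U=3, Z=1, V=3, X=2) weight 1/945
  (Y=1, W=2, U=3, Z=0, V=0, X=1) weight 1/2520
  (Y=1, W=3, U=3, Z=0, V=0, X=0) weight 1/630
  … 62 more
Group by W:
  weight(W=1) = 1/42
  weight(W=2) = 1/84
  weight(W=3) = 1/21
Total weight = 1/42 + 1/84 + 1/21 = 1/12
P(W=1 | obs) = 1/42 / 1/12 = 2/7
P(W=2 | obs) = 1/84 / 1/12 = 1/7
P(W=3 | obs) = 1/21 / 1/12 = 4/7
argmax = 3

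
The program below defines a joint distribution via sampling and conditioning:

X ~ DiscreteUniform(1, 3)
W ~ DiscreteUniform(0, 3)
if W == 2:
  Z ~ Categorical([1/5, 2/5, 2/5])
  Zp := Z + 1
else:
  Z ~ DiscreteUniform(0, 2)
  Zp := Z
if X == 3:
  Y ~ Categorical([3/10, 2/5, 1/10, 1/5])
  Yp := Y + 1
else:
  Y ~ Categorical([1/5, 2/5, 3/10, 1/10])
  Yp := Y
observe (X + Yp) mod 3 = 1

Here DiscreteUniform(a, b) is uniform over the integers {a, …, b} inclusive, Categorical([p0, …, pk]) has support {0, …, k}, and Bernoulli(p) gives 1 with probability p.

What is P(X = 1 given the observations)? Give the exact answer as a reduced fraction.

P(X = 1 | obs) = 3/11

Enumerate traces; 60 have nonzero weight after conditioning:
  (X=1, W=0, Z=0, Y=0) weight 1/180
  (X=1, W=0, Z=0, Y=3) weight 1/360
  (X=1, W=0, Z=1, Y=0) weight 1/180
  (X=1, W=0, Z=1, Y=3) weight 1/360
  (X=1, W=0, Z=2, Y=0) weight 1/180
  (X=1, W=0, Z=2, Y=3) weight 1/360
  (X=1, W=1, Z=0, Y=0) weight 1/180
  (X=1, W=1, Z=0, Y=3) weight 1/360
  (X=2, W=0, Z=0, Y=2) weight 1/120
  (X=3, W=0, Z=0, Y=0) weight 1/120
  … 50 more
Group by X:
  weight(X=1) = 1/10
  weight(X=2) = 1/10
  weight(X=3) = 1/6
Total weight = 1/10 + 1/10 + 1/6 = 11/30
P(X=1 | obs) = 1/10 / 11/30 = 3/11
P(X=2 | obs) = 1/10 / 11/30 = 3/11
P(X=3 | obs) = 1/6 / 11/30 = 5/11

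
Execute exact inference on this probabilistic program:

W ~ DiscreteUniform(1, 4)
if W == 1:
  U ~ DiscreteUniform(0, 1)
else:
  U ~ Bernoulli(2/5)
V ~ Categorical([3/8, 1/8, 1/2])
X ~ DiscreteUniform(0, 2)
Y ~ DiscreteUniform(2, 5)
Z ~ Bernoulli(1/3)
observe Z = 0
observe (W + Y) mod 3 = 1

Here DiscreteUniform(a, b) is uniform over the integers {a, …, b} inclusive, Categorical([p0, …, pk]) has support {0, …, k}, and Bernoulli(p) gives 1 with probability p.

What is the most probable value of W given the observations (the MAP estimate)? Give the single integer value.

Enumerate traces; 90 have nonzero weight after conditioning:
  (W=1, U=0, V=0, X=0, Y=3, Z=0) weight 1/384
  (W=1, U=0, V=0, X=1, Y=3, Z=0) weight 1/384
  (W=1, U=0, V=0, X=2, Y=3, Z=0) weight 1/384
  (W=1, U=0, V=1, X=0, Y=3, Z=0) weight 1/1152
  (W=1, U=0, V=1, X=1, Y=3, Z=0) weight 1/1152
  (W=1, U=0, V=1, X=2, Y=3, Z=0) weight 1/1152
  (W=1, U=0, V=2, X=0, Y=3, Z=0) weight 1/288
  (W=1, U=0, V=2, X=1, Y=3, Z=0) weight 1/288
  (W=2, U=0, V=0, X=0, Y=2, Z=0) weight 1/320
  (W=3, U=0, V=0, X=0, Y=4, Z=0) weight 1/320
  … 80 more
Group by W:
  weight(W=1) = 1/24
  weight(W=2) = 1/12
  weight(W=3) = 1/24
  weight(W=4) = 1/24
Total weight = 1/24 + 1/12 + 1/24 + 1/24 = 5/24
P(W=1 | obs) = 1/24 / 5/24 = 1/5
P(W=2 | obs) = 1/12 / 5/24 = 2/5
P(W=3 | obs) = 1/24 / 5/24 = 1/5
P(W=4 | obs) = 1/24 / 5/24 = 1/5
argmax = 2

argmax_v P(W = v | obs) = 2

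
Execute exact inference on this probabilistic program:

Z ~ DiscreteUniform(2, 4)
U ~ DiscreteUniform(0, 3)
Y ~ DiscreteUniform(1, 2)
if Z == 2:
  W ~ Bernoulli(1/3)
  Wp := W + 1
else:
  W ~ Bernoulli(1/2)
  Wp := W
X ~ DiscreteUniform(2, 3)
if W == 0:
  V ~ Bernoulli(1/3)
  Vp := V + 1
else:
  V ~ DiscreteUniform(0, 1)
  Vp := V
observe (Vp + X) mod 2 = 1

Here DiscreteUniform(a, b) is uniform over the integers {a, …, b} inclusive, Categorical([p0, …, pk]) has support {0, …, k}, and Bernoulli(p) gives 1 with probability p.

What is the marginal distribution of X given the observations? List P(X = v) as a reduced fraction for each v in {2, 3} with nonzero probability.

Enumerate traces; 96 have nonzero weight after conditioning:
  (Z=2, U=0, Y=1, W=0, X=2, V=0) weight 1/108
  (Z=2, U=0, Y=1, W=0, X=3, V=1) weight 1/216
  (Z=2, U=0, Y=1, W=1, X=2, V=1) weight 1/288
  (Z=2, U=0, Y=1, W=1, X=3, V=0) weight 1/288
  (Z=2, U=0, Y=2, W=0, X=2, V=0) weight 1/108
  (Z=2, U=0, Y=2, W=0, X=3, V=1) weight 1/216
  (Z=2, U=0, Y=2, W=1, X=2, V=1) weight 1/288
  (Z=2, U=0, Y=2, W=1, X=3, V=0) weight 1/288
  … 88 more
Group by X:
  weight(X=2) = 8/27
  weight(X=3) = 11/54
Total weight = 8/27 + 11/54 = 1/2
P(X=2 | obs) = 8/27 / 1/2 = 16/27
P(X=3 | obs) = 11/54 / 1/2 = 11/27

P(X=2) = 16/27, P(X=3) = 11/27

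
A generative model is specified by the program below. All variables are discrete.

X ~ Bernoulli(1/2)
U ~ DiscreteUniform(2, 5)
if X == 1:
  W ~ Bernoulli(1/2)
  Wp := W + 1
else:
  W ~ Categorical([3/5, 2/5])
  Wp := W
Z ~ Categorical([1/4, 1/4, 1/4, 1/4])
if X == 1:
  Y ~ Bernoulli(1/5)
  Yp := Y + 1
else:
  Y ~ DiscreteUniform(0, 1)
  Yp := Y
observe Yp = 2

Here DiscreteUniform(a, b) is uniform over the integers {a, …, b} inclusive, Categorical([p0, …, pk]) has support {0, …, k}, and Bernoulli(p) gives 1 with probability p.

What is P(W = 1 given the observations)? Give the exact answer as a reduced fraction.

Enumerate traces; 32 have nonzero weight after conditioning:
  (X=1, U=2, W=0, Z=0, Y=1) weight 1/320
  (X=1, U=2, W=0, Z=1, Y=1) weight 1/320
  (X=1, U=2, W=0, Z=2, Y=1) weight 1/320
  (X=1, U=2, W=0, Z=3, Y=1) weight 1/320
  (X=1, U=2, W=1, Z=0, Y=1) weight 1/320
  (X=1, U=2, W=1, Z=1, Y=1) weight 1/320
  (X=1, U=2, W=1, Z=2, Y=1) weight 1/320
  (X=1, U=2, W=1, Z=3, Y=1) weight 1/320
  … 24 more
Group by W:
  weight(W=0) = 1/20
  weight(W=1) = 1/20
Total weight = 1/20 + 1/20 = 1/10
P(W=0 | obs) = 1/20 / 1/10 = 1/2
P(W=1 | obs) = 1/20 / 1/10 = 1/2

P(W = 1 | obs) = 1/2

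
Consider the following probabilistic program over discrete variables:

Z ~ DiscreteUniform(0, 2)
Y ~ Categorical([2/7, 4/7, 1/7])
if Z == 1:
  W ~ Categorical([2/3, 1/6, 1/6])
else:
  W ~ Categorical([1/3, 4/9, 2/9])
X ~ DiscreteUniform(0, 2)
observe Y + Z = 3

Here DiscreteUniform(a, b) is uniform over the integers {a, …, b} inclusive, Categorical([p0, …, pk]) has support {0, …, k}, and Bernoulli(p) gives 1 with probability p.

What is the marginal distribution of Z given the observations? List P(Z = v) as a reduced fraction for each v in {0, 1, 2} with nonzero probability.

P(Z=1) = 1/5, P(Z=2) = 4/5

Enumerate traces; 18 have nonzero weight after conditioning:
  (Z=1, Y=2, W=0, X=0) weight 2/189
  (Z=1, Y=2, W=0, X=1) weight 2/189
  (Z=1, Y=2, W=0, X=2) weight 2/189
  (Z=1, Y=2, W=1, X=0) weight 1/378
  (Z=1, Y=2, W=1, X=1) weight 1/378
  (Z=1, Y=2, W=1, X=2) weight 1/378
  (Z=1, Y=2, W=2, X=0) weight 1/378
  (Z=1, Y=2, W=2, X=1) weight 1/378
  (Z=2, Y=1, W=0, X=0) weight 4/189
  … 9 more
Group by Z:
  weight(Z=1) = 1/21
  weight(Z=2) = 4/21
Total weight = 1/21 + 4/21 = 5/21
P(Z=1 | obs) = 1/21 / 5/21 = 1/5
P(Z=2 | obs) = 4/21 / 5/21 = 4/5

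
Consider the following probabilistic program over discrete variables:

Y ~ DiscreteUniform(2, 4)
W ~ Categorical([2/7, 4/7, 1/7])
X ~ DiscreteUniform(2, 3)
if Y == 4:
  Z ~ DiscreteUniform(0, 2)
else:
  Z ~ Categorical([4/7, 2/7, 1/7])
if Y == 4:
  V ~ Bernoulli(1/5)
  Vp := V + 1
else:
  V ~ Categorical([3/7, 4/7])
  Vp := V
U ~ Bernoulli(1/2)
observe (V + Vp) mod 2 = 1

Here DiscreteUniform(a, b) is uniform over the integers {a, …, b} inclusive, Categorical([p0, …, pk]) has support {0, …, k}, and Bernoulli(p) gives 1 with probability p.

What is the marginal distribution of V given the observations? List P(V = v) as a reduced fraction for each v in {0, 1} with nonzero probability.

Enumerate traces; 72 have nonzero weight after conditioning:
  (Y=4, W=0, X=2, Z=0, V=0, U=0) weight 2/315
  (Y=4, W=0, X=2, Z=0, V=0, U=1) weight 2/315
  (Y=4, W=0, X=2, Z=0, V=1, U=0) weight 1/630
  (Y=4, W=0, X=2, Z=0, V=1, U=1) weight 1/630
  (Y=4, W=0, X=2, Z=1, V=0, U=0) weight 2/315
  (Y=4, W=0, X=2, Z=1, V=0, U=1) weight 2/315
  (Y=4, W=0, X=2, Z=1, V=1, U=0) weight 1/630
  (Y=4, W=0, X=2, Z=1, V=1, U=1) weight 1/630
  … 64 more
Group by V:
  weight(V=0) = 4/15
  weight(V=1) = 1/15
Total weight = 4/15 + 1/15 = 1/3
P(V=0 | obs) = 4/15 / 1/3 = 4/5
P(V=1 | obs) = 1/15 / 1/3 = 1/5

P(V=0) = 4/5, P(V=1) = 1/5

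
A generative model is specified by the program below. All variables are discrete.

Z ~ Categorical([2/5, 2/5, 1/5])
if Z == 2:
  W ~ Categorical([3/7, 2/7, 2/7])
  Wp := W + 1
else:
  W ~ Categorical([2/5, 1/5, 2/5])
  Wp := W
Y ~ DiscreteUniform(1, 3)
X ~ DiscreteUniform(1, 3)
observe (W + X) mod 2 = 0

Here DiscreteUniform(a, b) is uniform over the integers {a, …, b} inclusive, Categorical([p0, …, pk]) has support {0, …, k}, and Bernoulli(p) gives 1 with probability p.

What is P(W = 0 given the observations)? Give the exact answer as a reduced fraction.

Enumerate traces; 36 have nonzero weight after conditioning:
  (Z=0, W=0, Y=1, X=2) weight 4/225
  (Z=0, W=0, Y=2, X=2) weight 4/225
  (Z=0, W=0, Y=3, X=2) weight 4/225
  (Z=0, W=1, Y=1, X=1) weight 2/225
  (Z=0, W=1, Y=1, X=3) weight 2/225
  (Z=0, W=1, Y=2, X=1) weight 2/225
  (Z=0, W=1, Y=2, X=3) weight 2/225
  (Z=0, W=1, Y=3, X=1) weight 2/225
  (Z=0, W=2, Y=1, X=2) weight 4/225
  … 27 more
Group by W:
  weight(W=0) = 71/525
  weight(W=1) = 76/525
  weight(W=2) = 22/175
Total weight = 71/525 + 76/525 + 22/175 = 71/175
P(W=0 | obs) = 71/525 / 71/175 = 1/3
P(W=1 | obs) = 76/525 / 71/175 = 76/213
P(W=2 | obs) = 22/175 / 71/175 = 22/71

P(W = 0 | obs) = 1/3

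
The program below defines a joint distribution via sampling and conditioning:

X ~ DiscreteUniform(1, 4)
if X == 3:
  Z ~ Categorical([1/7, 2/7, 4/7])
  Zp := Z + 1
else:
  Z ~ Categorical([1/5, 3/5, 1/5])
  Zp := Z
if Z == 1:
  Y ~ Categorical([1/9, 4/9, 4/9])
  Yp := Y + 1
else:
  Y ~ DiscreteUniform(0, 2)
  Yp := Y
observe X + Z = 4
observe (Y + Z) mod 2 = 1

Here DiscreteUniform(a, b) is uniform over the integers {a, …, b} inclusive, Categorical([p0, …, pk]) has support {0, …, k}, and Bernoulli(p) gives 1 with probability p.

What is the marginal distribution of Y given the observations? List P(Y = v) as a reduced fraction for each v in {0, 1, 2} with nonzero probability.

P(Y=0) = 5/46, P(Y=1) = 21/46, P(Y=2) = 10/23

Enumerate traces; 4 have nonzero weight after conditioning:
  (X=2, Z=2, Y=1) weight 1/60
  (X=3, Z=1, Y=0) weight 1/126
  (X=3, Z=1, Y=2) weight 2/63
  (X=4, Z=0, Y=1) weight 1/60
Group by Y:
  weight(Y=0) = 1/126
  weight(Y=1) = 1/30
  weight(Y=2) = 2/63
Total weight = 1/126 + 1/30 + 2/63 = 23/315
P(Y=0 | obs) = 1/126 / 23/315 = 5/46
P(Y=1 | obs) = 1/30 / 23/315 = 21/46
P(Y=2 | obs) = 2/63 / 23/315 = 10/23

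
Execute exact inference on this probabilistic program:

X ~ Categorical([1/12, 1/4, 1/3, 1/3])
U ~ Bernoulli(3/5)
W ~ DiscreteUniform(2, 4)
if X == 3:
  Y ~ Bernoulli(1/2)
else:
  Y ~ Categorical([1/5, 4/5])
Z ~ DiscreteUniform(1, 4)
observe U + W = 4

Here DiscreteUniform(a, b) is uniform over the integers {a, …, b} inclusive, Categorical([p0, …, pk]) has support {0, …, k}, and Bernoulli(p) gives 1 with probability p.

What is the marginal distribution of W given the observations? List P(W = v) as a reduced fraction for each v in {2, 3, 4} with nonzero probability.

P(W=3) = 3/5, P(W=4) = 2/5

Enumerate traces; 64 have nonzero weight after conditioning:
  (X=0, U=0, W=4, Y=0, Z=1) weight 1/1800
  (X=0, U=0, W=4, Y=0, Z=2) weight 1/1800
  (X=0, U=0, W=4, Y=0, Z=3) weight 1/1800
  (X=0, U=0, W=4, Y=0, Z=4) weight 1/1800
  (X=0, U=0, W=4, Y=1, Z=1) weight 1/450
  (X=0, U=0, W=4, Y=1, Z=2) weight 1/450
  (X=0, U=0, W=4, Y=1, Z=3) weight 1/450
  (X=0, U=0, W=4, Y=1, Z=4) weight 1/450
  (X=0, U=1, W=3, Y=0, Z=1) weight 1/1200
  … 55 more
Group by W:
  weight(W=3) = 1/5
  weight(W=4) = 2/15
Total weight = 1/5 + 2/15 = 1/3
P(W=3 | obs) = 1/5 / 1/3 = 3/5
P(W=4 | obs) = 2/15 / 1/3 = 2/5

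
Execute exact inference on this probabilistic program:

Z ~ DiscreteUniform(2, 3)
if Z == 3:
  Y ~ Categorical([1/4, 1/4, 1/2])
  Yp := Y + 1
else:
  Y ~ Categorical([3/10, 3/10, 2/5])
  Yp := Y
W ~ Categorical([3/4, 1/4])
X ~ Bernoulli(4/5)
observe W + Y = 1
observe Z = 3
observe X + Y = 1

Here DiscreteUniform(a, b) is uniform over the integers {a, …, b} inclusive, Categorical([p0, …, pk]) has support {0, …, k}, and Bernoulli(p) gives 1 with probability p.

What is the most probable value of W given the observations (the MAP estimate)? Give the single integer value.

argmax_v P(W = v | obs) = 1

Enumerate traces; 2 have nonzero weight after conditioning:
  (Z=3, Y=0, W=1, X=1) weight 1/40
  (Z=3, Y=1, W=0, X=0) weight 3/160
Group by W:
  weight(W=0) = 3/160
  weight(W=1) = 1/40
Total weight = 3/160 + 1/40 = 7/160
P(W=0 | obs) = 3/160 / 7/160 = 3/7
P(W=1 | obs) = 1/40 / 7/160 = 4/7
argmax = 1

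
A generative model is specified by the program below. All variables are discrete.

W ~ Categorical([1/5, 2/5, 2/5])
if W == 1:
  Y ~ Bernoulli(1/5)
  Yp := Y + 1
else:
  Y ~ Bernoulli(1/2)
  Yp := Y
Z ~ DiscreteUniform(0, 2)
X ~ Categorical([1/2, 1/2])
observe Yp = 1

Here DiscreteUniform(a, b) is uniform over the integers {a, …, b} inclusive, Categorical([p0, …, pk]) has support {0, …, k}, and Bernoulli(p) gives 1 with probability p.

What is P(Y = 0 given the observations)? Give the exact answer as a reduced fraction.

Enumerate traces; 18 have nonzero weight after conditioning:
  (W=0, Y=1, Z=0, X=0) weight 1/60
  (W=0, Y=1, Z=0, X=1) weight 1/60
  (W=0, Y=1, Z=1, X=0) weight 1/60
  (W=0, Y=1, Z=1, X=1) weight 1/60
  (W=0, Y=1, Z=2, X=0) weight 1/60
  (W=0, Y=1, Z=2, X=1) weight 1/60
  (W=1, Y=0, Z=0, X=0) weight 4/75
  (W=1, Y=0, Z=0, X=1) weight 4/75
  … 10 more
Group by Y:
  weight(Y=0) = 8/25
  weight(Y=1) = 3/10
Total weight = 8/25 + 3/10 = 31/50
P(Y=0 | obs) = 8/25 / 31/50 = 16/31
P(Y=1 | obs) = 3/10 / 31/50 = 15/31

P(Y = 0 | obs) = 16/31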